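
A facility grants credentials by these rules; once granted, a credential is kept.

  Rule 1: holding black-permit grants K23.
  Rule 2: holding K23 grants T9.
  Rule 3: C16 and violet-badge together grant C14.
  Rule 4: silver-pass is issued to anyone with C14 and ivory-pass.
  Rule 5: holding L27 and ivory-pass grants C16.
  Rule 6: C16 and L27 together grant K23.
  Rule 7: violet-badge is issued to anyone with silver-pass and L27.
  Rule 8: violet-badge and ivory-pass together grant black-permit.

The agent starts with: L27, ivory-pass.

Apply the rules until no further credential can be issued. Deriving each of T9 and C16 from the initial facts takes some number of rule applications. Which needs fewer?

C16

C16: Holding L27 and ivory-pass grants C16 (Rule 5). [1 rule application]
T9: Holding L27 and ivory-pass grants C16 (Rule 5). Holding C16 and L27 grants K23 (Rule 6). Holding K23 grants T9 (Rule 2). [3 rule applications]
C16 needs fewer.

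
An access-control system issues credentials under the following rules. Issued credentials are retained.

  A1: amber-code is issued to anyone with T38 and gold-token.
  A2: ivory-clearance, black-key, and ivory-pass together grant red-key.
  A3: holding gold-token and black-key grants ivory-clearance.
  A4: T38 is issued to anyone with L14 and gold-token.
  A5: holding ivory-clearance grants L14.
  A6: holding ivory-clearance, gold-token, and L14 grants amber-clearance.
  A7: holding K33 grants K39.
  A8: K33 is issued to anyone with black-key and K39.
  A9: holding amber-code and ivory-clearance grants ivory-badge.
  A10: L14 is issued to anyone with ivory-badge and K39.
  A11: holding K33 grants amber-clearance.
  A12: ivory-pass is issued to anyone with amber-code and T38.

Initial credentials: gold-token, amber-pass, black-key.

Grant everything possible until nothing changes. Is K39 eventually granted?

K39 would need K33 (A7), but K33 is never granted.

No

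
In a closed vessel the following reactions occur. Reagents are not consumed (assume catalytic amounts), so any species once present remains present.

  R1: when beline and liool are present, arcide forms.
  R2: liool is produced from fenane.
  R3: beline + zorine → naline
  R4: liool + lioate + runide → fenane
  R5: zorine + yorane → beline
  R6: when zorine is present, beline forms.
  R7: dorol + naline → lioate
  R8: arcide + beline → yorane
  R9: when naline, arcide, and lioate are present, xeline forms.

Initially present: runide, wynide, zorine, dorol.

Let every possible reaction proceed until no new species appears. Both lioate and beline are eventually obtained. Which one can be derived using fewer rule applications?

beline: zorine present → beline forms (R6). [1 rule application]
lioate: zorine present → beline forms (R6). beline and zorine present → naline forms (R3). dorol and naline present → lioate forms (R7). [3 rule applications]
beline needs fewer.

beline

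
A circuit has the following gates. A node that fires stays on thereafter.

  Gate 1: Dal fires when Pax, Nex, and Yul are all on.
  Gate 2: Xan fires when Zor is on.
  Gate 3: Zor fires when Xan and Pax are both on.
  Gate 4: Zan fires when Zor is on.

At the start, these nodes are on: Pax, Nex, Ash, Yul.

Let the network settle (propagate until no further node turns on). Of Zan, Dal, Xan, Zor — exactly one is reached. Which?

Gate 1: Pax, Nex, and Yul on → Dal on.
Zan would need Zor (Gate 4), but Zor never turns on. Xan would need Zor (Gate 2), but Zor never turns on. Zor would need Xan and Pax (Gate 3), but Xan never turns on.

Dal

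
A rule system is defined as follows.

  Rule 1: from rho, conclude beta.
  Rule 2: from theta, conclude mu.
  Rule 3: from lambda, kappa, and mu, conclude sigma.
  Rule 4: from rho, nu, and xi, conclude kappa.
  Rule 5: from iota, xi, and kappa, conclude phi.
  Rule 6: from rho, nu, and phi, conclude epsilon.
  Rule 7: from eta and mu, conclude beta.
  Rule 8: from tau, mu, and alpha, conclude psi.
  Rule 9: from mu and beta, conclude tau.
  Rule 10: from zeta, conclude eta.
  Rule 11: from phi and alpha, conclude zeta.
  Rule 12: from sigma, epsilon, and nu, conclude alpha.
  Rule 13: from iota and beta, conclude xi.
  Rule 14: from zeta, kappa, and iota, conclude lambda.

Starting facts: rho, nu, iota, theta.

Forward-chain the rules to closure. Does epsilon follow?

From rho, Rule 1 gives beta.
iota and beta hold, so xi follows (Rule 13).
From rho, nu, and xi, Rule 4 gives kappa.
iota, xi, and kappa hold, so phi follows (Rule 5).
From rho, nu, and phi, Rule 6 gives epsilon.

Yes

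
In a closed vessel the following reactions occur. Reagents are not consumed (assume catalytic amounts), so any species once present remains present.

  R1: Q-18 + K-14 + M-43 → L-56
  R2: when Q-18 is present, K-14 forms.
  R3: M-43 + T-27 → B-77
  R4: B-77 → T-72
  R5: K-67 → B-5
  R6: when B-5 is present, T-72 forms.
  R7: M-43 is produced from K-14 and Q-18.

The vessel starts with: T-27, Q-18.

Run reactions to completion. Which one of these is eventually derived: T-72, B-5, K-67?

T-72

Q-18 present → K-14 forms (R2).
K-14 and Q-18 present → M-43 forms (R7).
M-43 and T-27 present → B-77 forms (R3).
B-77 present → T-72 forms (R4).
No rule produces K-67, and it is not given. B-5 would need K-67 (R5), but K-67 never forms.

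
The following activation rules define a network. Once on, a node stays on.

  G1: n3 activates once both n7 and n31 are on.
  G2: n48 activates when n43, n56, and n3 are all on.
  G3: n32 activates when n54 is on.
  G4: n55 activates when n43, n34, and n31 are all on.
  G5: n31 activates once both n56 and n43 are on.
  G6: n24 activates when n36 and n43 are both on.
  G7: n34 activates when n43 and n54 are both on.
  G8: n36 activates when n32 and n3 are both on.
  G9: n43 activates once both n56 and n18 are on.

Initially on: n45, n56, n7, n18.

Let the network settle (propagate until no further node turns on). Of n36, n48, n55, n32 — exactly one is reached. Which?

n56 and n18 are on, so n43 activates (G9).
n56 and n43 are on, so n31 activates (G5).
n7 and n31 are on, so n3 activates (G1).
G2: n43, n56, and n3 on → n48 on.
n55 would need n43, n34, and n31 (G4), but n34 never turns on. n32 would need n54 (G3), but n54 never turns on. n36 would need n32 and n3 (G8), but n32 never turns on.

n48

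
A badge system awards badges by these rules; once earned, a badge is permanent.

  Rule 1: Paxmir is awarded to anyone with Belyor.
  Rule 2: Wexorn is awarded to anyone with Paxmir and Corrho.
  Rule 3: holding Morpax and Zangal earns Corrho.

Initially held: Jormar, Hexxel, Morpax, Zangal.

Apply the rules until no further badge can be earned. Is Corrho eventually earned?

Yes

With Morpax and Zangal, Corrho is earned (Rule 3).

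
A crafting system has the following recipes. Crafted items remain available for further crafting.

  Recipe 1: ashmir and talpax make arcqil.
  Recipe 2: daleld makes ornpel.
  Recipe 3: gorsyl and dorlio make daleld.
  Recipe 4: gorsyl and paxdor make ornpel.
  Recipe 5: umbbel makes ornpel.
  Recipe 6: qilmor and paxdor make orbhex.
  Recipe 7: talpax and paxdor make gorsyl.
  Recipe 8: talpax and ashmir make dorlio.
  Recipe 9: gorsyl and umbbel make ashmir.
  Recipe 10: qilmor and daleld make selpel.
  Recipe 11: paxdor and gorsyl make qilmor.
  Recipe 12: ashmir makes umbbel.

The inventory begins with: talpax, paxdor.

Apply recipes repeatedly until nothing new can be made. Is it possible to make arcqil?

arcqil would need ashmir and talpax (Recipe 1), but ashmir is never obtained.

No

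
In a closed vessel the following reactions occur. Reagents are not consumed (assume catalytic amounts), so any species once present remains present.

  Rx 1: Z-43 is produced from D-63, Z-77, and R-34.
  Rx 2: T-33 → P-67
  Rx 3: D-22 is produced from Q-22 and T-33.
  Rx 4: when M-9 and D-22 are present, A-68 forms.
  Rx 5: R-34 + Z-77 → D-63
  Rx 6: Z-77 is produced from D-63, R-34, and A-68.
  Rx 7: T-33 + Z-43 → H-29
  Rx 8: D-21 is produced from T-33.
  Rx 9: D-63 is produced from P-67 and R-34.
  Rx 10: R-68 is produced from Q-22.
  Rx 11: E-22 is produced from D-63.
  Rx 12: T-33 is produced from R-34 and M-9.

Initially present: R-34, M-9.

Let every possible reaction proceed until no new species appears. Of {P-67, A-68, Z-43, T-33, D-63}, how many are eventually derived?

3

R-34 and M-9 present → T-33 forms (Rx 12).
T-33 present → P-67 forms (Rx 2).
P-67 and R-34 present → D-63 forms (Rx 9).
P-67: reached.
A-68 would need M-9 and D-22 (Rx 4), but D-22 never forms.
Z-43 would need D-63, Z-77, and R-34 (Rx 1), but Z-77 never forms.
T-33: reached.
D-63: reached.
Reached: P-67, T-33, and D-63 — 3 of the 5.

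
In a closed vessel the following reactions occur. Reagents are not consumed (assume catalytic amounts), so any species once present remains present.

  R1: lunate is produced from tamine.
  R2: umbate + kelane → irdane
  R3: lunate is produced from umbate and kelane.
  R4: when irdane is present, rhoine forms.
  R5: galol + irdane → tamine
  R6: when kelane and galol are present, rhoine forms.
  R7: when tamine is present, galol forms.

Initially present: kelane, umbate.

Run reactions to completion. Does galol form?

No

galol would need tamine (R7), but tamine never forms.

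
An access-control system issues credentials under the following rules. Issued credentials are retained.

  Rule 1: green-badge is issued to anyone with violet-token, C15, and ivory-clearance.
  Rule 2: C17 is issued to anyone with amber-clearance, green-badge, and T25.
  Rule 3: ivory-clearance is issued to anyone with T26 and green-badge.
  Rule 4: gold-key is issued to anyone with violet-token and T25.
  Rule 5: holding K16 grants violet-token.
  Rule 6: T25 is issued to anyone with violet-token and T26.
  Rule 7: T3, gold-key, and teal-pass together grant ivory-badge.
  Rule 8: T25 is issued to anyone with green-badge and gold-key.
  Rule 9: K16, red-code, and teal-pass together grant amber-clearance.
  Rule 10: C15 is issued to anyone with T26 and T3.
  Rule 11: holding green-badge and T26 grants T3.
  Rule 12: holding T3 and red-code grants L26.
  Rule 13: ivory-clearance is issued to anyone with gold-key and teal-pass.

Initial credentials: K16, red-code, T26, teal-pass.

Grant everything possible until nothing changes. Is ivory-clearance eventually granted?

Holding K16 grants violet-token (Rule 5).
Holding violet-token and T26 grants T25 (Rule 6).
Holding violet-token and T25 grants gold-key (Rule 4).
Holding gold-key and teal-pass grants ivory-clearance (Rule 13).

Yes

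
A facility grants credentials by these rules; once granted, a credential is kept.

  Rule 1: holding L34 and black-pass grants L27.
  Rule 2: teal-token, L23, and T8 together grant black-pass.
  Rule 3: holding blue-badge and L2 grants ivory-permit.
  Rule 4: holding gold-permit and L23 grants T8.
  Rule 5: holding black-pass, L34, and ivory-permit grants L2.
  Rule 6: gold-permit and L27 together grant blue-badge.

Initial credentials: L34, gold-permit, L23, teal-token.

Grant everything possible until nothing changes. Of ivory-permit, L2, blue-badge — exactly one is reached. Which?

Holding gold-permit and L23 grants T8 (Rule 4).
Holding teal-token, L23, and T8 grants black-pass (Rule 2).
Holding L34 and black-pass grants L27 (Rule 1).
Holding gold-permit and L27 grants blue-badge (Rule 6).
ivory-permit would need blue-badge and L2 (Rule 3), but L2 is never granted. L2 would need black-pass, L34, and ivory-permit (Rule 5), but ivory-permit is never granted.

blue-badge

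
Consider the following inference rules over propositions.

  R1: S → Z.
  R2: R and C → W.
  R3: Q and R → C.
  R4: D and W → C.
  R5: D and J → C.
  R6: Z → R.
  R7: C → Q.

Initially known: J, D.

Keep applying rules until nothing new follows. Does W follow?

No

W would need R and C (R2), but R is never established.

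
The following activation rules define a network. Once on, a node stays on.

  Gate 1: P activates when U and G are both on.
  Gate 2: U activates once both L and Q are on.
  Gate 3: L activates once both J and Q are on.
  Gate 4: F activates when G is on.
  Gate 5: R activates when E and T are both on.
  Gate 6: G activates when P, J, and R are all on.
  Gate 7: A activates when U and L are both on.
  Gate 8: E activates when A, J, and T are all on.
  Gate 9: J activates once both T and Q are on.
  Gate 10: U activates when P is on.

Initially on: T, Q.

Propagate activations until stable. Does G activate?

No

G would need P, J, and R (Gate 6), but P never turns on.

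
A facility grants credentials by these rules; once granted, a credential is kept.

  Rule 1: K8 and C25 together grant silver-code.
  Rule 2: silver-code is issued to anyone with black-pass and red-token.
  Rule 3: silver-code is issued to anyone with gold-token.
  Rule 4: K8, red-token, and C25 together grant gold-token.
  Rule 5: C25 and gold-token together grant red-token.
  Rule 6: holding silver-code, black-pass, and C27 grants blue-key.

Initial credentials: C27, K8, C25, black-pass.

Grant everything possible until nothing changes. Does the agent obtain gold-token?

No

gold-token would need K8, red-token, and C25 (Rule 4), but red-token is never granted.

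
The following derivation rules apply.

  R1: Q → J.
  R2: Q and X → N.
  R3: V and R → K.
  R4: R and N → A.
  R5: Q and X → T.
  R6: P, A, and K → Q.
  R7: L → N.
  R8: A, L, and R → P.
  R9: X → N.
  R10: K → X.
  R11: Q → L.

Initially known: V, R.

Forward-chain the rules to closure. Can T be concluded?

No

T would need Q and X (R5), but Q is never established.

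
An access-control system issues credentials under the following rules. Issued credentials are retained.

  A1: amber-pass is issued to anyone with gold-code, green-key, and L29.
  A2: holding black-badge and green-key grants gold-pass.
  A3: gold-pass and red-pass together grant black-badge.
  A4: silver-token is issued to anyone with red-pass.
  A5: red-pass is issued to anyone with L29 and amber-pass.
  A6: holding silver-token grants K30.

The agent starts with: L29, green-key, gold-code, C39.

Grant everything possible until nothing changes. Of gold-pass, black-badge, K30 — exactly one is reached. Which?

Holding gold-code, green-key, and L29 grants amber-pass (A1).
Holding L29 and amber-pass grants red-pass (A5).
Holding red-pass grants silver-token (A4).
Holding silver-token grants K30 (A6).
gold-pass would need black-badge and green-key (A2), but black-badge is never granted. black-badge would need gold-pass and red-pass (A3), but gold-pass is never granted.

K30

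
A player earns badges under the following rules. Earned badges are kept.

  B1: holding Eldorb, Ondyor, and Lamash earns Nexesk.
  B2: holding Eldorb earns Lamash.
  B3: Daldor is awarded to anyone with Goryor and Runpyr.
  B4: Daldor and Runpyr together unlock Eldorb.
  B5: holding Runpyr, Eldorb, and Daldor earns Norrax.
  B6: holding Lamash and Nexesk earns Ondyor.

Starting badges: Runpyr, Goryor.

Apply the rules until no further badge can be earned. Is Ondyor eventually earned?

Ondyor would need Lamash and Nexesk (B6), but Nexesk is never earned.

No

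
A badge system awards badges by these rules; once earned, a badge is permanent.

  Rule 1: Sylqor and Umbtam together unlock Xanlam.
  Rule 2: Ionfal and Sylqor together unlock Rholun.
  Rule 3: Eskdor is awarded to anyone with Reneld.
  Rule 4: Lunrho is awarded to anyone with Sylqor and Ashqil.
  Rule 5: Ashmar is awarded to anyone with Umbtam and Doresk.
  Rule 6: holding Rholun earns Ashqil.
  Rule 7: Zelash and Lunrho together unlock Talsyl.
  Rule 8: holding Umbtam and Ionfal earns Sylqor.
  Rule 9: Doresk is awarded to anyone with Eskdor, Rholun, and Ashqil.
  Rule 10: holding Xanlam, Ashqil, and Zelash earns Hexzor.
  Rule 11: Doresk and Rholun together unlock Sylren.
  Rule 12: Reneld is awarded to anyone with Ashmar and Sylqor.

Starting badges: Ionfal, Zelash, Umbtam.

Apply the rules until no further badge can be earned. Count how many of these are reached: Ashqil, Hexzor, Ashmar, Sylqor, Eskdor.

3

With Umbtam and Ionfal, Sylqor is earned (Rule 8).
With Sylqor and Umbtam, Xanlam is earned (Rule 1).
With Ionfal and Sylqor, Rholun is earned (Rule 2).
With Rholun, Ashqil is earned (Rule 6).
With Xanlam, Ashqil, and Zelash, Hexzor is earned (Rule 10).
Ashqil: reached.
Hexzor: reached.
Ashmar would need Umbtam and Doresk (Rule 5), but Doresk is never earned.
Sylqor: reached.
Eskdor would need Reneld (Rule 3), but Reneld is never earned.
Reached: Ashqil, Hexzor, and Sylqor — 3 of the 5.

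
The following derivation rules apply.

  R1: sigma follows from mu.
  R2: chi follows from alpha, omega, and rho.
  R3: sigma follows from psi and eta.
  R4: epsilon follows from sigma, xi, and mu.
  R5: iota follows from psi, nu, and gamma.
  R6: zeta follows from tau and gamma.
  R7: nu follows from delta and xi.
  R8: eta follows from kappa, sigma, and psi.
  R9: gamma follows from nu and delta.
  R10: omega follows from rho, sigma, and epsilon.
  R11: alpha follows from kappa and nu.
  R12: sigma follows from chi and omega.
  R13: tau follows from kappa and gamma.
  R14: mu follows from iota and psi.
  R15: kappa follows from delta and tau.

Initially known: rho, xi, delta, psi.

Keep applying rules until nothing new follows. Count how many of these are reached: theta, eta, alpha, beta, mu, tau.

1

From delta and xi, R7 gives nu.
nu and delta hold, so gamma follows (R9).
psi, nu, and gamma hold, so iota follows (R5).
From iota and psi, R14 gives mu.
No rule produces theta, and it is not given.
eta would need kappa, sigma, and psi (R8), but kappa is never established.
alpha would need kappa and nu (R11), but kappa is never established.
No rule produces beta, and it is not given.
mu: reached.
tau would need kappa and gamma (R13), but kappa is never established.
Reached: mu — 1 of the 6.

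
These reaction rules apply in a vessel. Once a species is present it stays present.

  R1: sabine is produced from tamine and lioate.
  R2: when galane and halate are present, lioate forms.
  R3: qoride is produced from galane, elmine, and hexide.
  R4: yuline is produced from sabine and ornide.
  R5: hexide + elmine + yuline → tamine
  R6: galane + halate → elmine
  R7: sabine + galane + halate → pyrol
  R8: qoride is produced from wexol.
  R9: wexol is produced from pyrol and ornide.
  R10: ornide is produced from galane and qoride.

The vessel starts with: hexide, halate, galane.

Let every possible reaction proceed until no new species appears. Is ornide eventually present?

galane and halate present → elmine forms (R6).
galane, elmine, and hexide present → qoride forms (R3).
galane and qoride present → ornide forms (R10).

Yes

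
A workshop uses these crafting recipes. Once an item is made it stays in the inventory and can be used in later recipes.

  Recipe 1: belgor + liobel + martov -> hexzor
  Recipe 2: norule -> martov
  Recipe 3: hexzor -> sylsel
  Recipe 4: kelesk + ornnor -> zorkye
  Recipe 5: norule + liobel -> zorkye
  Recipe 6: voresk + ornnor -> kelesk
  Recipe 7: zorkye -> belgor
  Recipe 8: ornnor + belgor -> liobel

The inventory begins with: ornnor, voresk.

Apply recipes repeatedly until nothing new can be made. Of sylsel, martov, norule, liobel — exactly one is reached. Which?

liobel

voresk + ornnor -> kelesk (Recipe 6).
kelesk + ornnor -> zorkye (Recipe 4).
Using Recipe 7, zorkye makes belgor.
Using Recipe 8, ornnor and belgor make liobel.
sylsel would need hexzor (Recipe 3), but hexzor is never obtained. martov would need norule (Recipe 2), but norule is never obtained. No rule produces norule, and it is not given.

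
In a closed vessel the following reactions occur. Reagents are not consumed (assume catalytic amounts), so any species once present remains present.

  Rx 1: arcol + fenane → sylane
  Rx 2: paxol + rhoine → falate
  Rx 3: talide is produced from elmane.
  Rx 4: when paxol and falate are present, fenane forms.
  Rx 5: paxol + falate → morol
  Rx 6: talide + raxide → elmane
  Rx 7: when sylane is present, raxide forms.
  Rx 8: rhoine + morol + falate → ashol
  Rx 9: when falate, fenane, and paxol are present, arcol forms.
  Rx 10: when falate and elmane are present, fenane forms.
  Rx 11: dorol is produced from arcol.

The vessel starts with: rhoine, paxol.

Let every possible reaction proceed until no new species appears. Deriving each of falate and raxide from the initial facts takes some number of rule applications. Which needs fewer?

falate

falate: paxol and rhoine present → falate forms (Rx 2). [1 rule application]
raxide: paxol and rhoine present → falate forms (Rx 2). paxol and falate present → fenane forms (Rx 4). falate, fenane, and paxol present → arcol forms (Rx 9). arcol and fenane present → sylane forms (Rx 1). sylane present → raxide forms (Rx 7). [5 rule applications]
falate needs fewer.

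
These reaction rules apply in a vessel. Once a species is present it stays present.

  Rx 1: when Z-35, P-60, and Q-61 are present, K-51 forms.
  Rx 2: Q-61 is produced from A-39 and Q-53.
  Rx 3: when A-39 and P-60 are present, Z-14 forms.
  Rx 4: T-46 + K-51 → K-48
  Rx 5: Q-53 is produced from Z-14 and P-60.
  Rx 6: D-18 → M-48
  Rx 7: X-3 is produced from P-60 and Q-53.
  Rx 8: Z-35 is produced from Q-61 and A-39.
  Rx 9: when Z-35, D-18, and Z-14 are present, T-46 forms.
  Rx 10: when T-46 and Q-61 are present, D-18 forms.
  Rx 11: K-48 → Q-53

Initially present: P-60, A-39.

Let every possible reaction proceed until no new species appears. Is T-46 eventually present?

T-46 would need Z-35, D-18, and Z-14 (Rx 9), but D-18 never forms.

No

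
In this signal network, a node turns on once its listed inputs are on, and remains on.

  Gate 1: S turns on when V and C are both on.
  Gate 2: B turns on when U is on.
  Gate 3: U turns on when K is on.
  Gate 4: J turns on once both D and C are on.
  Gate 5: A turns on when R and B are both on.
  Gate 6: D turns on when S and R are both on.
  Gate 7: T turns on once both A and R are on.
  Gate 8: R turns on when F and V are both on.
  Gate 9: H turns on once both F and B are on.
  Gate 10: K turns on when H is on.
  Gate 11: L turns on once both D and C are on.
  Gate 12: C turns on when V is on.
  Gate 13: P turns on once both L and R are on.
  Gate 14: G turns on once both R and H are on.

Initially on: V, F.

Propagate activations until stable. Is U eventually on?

U would need K (Gate 3), but K never turns on.

No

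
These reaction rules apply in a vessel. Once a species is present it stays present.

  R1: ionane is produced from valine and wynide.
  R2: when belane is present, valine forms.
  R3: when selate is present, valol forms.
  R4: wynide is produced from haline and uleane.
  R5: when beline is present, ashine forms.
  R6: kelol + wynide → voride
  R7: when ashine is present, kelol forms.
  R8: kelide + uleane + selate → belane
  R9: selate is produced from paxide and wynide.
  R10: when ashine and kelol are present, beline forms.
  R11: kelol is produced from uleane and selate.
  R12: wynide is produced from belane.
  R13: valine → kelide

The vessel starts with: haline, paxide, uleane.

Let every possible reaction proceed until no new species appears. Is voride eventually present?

haline and uleane present → wynide forms (R4).
paxide and wynide present → selate forms (R9).
uleane and selate present → kelol forms (R11).
kelol and wynide present → voride forms (R6).

Yes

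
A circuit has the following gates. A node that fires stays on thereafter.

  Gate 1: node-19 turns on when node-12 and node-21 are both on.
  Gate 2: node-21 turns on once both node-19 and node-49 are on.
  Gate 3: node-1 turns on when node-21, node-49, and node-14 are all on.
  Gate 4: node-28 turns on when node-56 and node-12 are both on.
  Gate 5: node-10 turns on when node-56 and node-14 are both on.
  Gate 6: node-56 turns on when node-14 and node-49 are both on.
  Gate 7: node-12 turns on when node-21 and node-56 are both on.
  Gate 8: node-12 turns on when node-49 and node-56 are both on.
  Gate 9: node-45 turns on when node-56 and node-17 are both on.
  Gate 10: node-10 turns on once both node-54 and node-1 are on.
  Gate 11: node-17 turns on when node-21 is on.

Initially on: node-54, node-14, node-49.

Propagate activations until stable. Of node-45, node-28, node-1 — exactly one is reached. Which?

Gate 6: node-14 and node-49 on → node-56 on.
node-49 and node-56 are on, so node-12 turns on (Gate 8).
Gate 4: node-56 and node-12 on → node-28 on.
node-1 would need node-21, node-49, and node-14 (Gate 3), but node-21 never turns on. node-45 would need node-56 and node-17 (Gate 9), but node-17 never turns on.

node-28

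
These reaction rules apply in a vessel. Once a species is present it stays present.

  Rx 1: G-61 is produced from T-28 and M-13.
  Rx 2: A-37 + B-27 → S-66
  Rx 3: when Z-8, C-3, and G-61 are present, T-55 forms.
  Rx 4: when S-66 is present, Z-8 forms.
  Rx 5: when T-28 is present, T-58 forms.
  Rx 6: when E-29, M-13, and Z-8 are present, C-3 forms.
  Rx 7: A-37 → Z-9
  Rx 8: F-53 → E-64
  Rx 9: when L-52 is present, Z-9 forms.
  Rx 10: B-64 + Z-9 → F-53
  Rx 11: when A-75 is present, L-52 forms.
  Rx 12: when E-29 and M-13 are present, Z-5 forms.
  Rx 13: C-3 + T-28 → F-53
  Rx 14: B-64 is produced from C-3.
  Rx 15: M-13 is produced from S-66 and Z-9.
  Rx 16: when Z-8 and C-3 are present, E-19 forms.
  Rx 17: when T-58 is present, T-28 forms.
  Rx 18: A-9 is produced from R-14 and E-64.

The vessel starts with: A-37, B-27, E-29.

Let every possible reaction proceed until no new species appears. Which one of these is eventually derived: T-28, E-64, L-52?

A-37 and B-27 present → S-66 forms (Rx 2).
A-37 present → Z-9 forms (Rx 7).
S-66 present → Z-8 forms (Rx 4).
S-66 and Z-9 present → M-13 forms (Rx 15).
E-29, M-13, and Z-8 present → C-3 forms (Rx 6).
C-3 present → B-64 forms (Rx 14).
B-64 and Z-9 present → F-53 forms (Rx 10).
F-53 present → E-64 forms (Rx 8).
T-28 would need T-58 (Rx 17), but T-58 never forms. L-52 would need A-75 (Rx 11), but A-75 never forms.

E-64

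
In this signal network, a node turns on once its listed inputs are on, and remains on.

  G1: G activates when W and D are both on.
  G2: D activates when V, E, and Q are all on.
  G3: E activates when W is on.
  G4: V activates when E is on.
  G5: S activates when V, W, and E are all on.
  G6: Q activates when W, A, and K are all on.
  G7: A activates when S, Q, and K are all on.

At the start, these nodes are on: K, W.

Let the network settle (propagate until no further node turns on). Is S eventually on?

W is on, so E activates (G3).
E is on, so V activates (G4).
V, W, and E are on, so S activates (G5).

Yes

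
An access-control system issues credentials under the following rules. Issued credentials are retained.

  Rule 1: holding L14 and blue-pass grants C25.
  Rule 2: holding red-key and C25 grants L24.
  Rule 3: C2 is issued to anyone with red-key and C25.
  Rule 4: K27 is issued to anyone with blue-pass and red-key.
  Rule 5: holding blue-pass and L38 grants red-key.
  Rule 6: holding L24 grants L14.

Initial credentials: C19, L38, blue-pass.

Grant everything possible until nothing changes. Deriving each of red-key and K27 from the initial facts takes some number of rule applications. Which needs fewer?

red-key

red-key: Holding blue-pass and L38 grants red-key (Rule 5). [1 rule application]
K27: Holding blue-pass and L38 grants red-key (Rule 5). Holding blue-pass and red-key grants K27 (Rule 4). [2 rule applications]
red-key needs fewer.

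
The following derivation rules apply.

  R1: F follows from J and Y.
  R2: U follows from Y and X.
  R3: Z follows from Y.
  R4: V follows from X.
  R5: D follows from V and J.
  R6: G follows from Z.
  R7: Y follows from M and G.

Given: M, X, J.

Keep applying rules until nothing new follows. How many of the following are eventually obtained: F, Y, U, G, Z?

0

F would need J and Y (R1), but Y is never established.
Y would need M and G (R7), but G is never established.
U would need Y and X (R2), but Y is never established.
G would need Z (R6), but Z is never established.
Z would need Y (R3), but Y is never established.
None of the 5 are reached.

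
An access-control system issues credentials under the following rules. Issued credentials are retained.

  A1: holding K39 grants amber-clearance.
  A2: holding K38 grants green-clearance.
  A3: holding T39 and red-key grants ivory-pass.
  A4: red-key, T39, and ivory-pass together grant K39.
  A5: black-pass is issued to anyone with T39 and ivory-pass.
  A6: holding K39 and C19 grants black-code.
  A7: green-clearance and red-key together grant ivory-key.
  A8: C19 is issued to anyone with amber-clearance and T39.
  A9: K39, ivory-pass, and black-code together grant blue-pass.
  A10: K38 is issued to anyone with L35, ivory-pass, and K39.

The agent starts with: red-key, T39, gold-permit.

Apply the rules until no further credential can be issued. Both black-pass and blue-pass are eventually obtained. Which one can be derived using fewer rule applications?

black-pass: Holding T39 and red-key grants ivory-pass (A3). Holding T39 and ivory-pass grants black-pass (A5). [2 rule applications]
blue-pass: Holding T39 and red-key grants ivory-pass (A3). Holding red-key, T39, and ivory-pass grants K39 (A4). Holding K39 grants amber-clearance (A1). Holding amber-clearance and T39 grants C19 (A8). Holding K39 and C19 grants black-code (A6). Holding K39, ivory-pass, and black-code grants blue-pass (A9). [6 rule applications]
black-pass needs fewer.

black-pass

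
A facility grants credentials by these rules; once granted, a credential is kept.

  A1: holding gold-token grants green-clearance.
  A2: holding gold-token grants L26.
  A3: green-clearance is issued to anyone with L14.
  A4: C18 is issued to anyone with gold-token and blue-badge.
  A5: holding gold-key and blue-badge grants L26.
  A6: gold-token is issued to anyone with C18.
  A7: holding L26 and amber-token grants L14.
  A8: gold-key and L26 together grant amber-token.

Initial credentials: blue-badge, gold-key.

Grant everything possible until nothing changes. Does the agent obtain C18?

No

C18 would need gold-token and blue-badge (A4), but gold-token is never granted.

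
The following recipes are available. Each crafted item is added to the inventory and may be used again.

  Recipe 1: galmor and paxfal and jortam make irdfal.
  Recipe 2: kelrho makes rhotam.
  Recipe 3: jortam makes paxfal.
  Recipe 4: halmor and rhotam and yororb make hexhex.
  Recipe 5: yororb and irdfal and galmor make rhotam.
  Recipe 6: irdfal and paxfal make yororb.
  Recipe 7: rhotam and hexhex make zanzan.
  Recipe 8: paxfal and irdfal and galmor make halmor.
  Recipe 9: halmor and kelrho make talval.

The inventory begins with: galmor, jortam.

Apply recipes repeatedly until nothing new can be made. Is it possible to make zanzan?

Yes

Using Recipe 3, jortam makes paxfal.
galmor and paxfal and jortam → irdfal (Recipe 1).
Using Recipe 8, paxfal, irdfal, and galmor make halmor.
Using Recipe 6, irdfal and paxfal make yororb.
yororb and irdfal and galmor → rhotam (Recipe 5).
Using Recipe 4, halmor, rhotam, and yororb make hexhex.
rhotam and hexhex → zanzan (Recipe 7).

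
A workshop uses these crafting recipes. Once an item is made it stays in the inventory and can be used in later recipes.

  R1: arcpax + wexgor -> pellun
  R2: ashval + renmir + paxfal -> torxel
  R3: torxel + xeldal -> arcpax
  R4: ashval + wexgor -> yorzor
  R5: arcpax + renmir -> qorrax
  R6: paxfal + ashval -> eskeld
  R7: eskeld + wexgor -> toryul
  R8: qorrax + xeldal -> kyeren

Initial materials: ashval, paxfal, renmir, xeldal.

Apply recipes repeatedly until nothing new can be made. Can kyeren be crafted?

Yes

ashval + renmir + paxfal -> torxel (R2).
Using R3, torxel and xeldal make arcpax.
Using R5, arcpax and renmir make qorrax.
Using R8, qorrax and xeldal make kyeren.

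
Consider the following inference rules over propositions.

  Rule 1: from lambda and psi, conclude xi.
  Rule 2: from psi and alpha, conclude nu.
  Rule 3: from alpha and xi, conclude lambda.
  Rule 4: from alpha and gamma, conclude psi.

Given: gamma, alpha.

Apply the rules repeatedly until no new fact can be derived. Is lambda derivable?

lambda would need alpha and xi (Rule 3), but xi is never established.

No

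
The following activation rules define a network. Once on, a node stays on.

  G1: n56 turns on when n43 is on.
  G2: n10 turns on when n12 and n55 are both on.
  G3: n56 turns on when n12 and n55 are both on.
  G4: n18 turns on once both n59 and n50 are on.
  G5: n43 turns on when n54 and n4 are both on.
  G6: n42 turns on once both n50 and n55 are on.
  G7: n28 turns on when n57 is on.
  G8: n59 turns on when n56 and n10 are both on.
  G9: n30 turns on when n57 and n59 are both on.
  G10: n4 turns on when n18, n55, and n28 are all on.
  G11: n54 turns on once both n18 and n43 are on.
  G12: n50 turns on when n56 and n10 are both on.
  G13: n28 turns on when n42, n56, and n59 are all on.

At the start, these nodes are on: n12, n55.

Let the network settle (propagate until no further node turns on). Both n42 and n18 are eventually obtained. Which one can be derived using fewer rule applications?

n42: G2: n12 and n55 on → n10 on. n12 and n55 are on, so n56 turns on (G3). n56 and n10 are on, so n50 turns on (G12). n50 and n55 are on, so n42 turns on (G6). [4 rule applications]
n18: n12 and n55 are on, so n10 turns on (G2). G3: n12 and n55 on → n56 on. n56 and n10 are on, so n59 turns on (G8). n56 and n10 are on, so n50 turns on (G12). G4: n59 and n50 on → n18 on. [5 rule applications]
n42 needs fewer.

n42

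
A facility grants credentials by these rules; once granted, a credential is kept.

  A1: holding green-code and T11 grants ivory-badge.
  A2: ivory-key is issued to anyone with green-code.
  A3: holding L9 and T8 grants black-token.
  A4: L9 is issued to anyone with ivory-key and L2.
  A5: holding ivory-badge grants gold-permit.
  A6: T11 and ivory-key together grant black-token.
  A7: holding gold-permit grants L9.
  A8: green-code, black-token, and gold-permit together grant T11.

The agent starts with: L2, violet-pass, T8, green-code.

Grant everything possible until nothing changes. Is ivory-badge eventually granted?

ivory-badge would need green-code and T11 (A1), but T11 is never granted.

No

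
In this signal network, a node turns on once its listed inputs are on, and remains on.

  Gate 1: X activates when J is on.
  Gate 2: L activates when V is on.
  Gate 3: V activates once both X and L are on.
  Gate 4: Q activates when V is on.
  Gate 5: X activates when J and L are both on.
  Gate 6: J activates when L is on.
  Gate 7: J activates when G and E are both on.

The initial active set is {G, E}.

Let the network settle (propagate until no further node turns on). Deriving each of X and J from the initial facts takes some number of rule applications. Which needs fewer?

J

J: G and E are on, so J activates (Gate 7). [1 rule application]
X: G and E are on, so J activates (Gate 7). Gate 1: J on → X on. [2 rule applications]
J needs fewer.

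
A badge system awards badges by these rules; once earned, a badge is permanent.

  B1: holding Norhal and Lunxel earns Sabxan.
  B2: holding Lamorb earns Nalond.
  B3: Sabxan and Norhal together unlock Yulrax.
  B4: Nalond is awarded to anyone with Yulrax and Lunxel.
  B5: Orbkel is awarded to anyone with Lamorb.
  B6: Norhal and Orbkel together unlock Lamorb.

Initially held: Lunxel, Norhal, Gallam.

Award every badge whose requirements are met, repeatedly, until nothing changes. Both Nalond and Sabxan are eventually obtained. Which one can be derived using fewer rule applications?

Sabxan: With Norhal and Lunxel, Sabxan is earned (B1). [1 rule application]
Nalond: With Norhal and Lunxel, Sabxan is earned (B1). With Sabxan and Norhal, Yulrax is earned (B3). With Yulrax and Lunxel, Nalond is earned (B4). [3 rule applications]
Sabxan needs fewer.

Sabxan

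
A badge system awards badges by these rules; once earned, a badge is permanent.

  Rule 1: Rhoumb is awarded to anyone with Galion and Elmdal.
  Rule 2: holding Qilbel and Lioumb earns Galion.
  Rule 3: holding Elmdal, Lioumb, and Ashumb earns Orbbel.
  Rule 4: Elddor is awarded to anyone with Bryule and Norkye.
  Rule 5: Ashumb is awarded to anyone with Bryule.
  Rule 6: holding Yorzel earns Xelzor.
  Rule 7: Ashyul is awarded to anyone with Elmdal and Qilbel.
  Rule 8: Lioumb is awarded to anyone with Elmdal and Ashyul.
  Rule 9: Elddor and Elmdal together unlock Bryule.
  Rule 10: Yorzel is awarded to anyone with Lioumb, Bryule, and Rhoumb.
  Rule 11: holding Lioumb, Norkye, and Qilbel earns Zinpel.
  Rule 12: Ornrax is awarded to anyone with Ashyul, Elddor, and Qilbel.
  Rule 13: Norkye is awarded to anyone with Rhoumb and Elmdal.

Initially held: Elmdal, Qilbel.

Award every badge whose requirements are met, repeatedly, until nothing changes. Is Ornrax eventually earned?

No

Ornrax would need Ashyul, Elddor, and Qilbel (Rule 12), but Elddor is never earned.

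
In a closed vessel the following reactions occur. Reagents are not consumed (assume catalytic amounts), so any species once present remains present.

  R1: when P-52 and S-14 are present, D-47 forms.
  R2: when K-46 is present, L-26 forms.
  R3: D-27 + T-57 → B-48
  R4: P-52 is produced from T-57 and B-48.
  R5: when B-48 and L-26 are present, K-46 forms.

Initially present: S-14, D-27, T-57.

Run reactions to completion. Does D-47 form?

Yes

D-27 and T-57 present → B-48 forms (R3).
T-57 and B-48 present → P-52 forms (R4).
P-52 and S-14 present → D-47 forms (R1).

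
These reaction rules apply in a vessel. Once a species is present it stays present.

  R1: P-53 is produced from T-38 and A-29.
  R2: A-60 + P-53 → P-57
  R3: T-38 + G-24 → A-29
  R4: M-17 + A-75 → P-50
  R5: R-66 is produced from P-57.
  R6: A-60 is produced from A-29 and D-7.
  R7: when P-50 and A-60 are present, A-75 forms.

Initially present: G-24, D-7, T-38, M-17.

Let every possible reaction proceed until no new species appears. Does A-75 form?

A-75 would need P-50 and A-60 (R7), but P-50 never forms.

No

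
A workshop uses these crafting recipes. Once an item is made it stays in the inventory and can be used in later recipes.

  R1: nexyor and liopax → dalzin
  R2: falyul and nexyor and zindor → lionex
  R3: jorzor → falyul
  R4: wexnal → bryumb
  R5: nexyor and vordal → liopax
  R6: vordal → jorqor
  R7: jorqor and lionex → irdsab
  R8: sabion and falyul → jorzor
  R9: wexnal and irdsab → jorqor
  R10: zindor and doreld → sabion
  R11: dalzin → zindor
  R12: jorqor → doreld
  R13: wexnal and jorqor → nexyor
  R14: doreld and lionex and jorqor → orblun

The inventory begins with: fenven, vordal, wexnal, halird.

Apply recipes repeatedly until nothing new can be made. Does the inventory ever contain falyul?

falyul would need jorzor (R3), but jorzor is never obtained.

No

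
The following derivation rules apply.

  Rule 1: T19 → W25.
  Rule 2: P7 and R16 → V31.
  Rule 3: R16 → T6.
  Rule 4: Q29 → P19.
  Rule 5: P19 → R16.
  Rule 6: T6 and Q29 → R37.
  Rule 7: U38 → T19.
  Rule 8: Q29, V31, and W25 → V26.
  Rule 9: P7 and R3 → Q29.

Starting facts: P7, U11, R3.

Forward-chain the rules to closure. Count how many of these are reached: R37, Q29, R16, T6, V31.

5

P7 and R3 hold, so Q29 follows (Rule 9).
From Q29, Rule 4 gives P19.
From P19, Rule 5 gives R16.
From P7 and R16, Rule 2 gives V31.
From R16, Rule 3 gives T6.
From T6 and Q29, Rule 6 gives R37.
R37: reached.
Q29: reached.
R16: reached.
T6: reached.
V31: reached.
All 5 are reached.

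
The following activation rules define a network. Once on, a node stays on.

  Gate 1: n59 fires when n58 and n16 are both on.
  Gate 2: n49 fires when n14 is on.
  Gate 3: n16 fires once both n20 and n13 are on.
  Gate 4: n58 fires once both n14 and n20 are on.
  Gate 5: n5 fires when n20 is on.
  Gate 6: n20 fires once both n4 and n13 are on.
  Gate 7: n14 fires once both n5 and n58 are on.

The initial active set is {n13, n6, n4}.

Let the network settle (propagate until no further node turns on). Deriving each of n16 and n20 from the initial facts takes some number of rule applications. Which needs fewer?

n20: Gate 6: n4 and n13 on → n20 on. [1 rule application]
n16: n4 and n13 are on, so n20 fires (Gate 6). Gate 3: n20 and n13 on → n16 on. [2 rule applications]
n20 needs fewer.

n20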